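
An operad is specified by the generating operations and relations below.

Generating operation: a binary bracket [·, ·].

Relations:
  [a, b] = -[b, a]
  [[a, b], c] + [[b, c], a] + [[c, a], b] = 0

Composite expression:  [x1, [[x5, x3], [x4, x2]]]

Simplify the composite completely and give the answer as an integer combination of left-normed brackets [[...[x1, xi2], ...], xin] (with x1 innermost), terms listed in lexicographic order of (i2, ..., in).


Left-normed coefficients sit on the x1-initial expansion words.
Composite bracket: [x1, [[x5, x3], [x4, x2]]]
Under [a, b] = ab - ba we get 16 signed associative words (2^4 = 16).
Keep just the words that open with x1:
  from x1x2x4x3x5, sign -1: term -[[[[x1, x2], x4], x3], x5]
  from x1x2x4x5x3, sign +1: term +[[[[x1, x2], x4], x5], x3]
  from x1x3x5x2x4, sign +1: term +[[[[x1, x3], x5], x2], x4]
  from x1x3x5x4x2, sign -1: term -[[[[x1, x3], x5], x4], x2]
  from x1x4x2x3x5, sign +1: term +[[[[x1, x4], x2], x3], x5]
  from x1x4x2x5x3, sign -1: term -[[[[x1, x4], x2], x5], x3]
  from x1x5x3x2x4, sign -1: term -[[[[x1, x5], x3], x2], x4]
  from x1x5x3x4x2, sign +1: term +[[[[x1, x5], x3], x4], x2]

-[[[[x1, x2], x4], x3], x5] + [[[[x1, x2], x4], x5], x3] + [[[[x1, x3], x5], x2], x4] - [[[[x1, x3], x5], x4], x2] + [[[[x1, x4], x2], x3], x5] - [[[[x1, x4], x2], x5], x3] - [[[[x1, x5], x3], x2], x4] + [[[[x1, x5], x3], x4], x2]


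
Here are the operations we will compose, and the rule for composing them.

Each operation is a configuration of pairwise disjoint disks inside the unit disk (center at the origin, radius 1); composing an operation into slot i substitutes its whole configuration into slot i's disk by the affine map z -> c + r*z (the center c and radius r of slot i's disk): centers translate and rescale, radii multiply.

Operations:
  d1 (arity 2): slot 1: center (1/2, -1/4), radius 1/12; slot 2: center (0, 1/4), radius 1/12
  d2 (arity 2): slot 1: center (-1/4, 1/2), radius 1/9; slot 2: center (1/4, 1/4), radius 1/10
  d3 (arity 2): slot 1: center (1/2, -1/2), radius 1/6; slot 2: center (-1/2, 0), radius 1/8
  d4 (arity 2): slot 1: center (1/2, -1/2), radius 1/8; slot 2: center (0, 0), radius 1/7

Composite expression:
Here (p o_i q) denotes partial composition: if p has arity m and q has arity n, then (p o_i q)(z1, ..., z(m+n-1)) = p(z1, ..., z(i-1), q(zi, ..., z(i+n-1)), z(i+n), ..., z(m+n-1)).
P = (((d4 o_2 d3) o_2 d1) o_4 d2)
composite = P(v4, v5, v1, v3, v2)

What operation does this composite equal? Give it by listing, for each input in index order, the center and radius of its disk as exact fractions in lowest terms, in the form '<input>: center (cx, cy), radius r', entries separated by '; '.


Affine substitution under d4: radii multiply and v-centers shift.
for v4, the 1-step affine chain lands on center (1/2, -1/2), radius 1/8
for v5, the 3-step affine chain lands on center (1/12, -13/168), radius 1/504
for v1, the 3-step affine chain lands on center (1/14, -11/168), radius 1/504
for v3, the 3-step affine chain lands on center (-17/224, 1/112), radius 1/504
for v2, the 3-step affine chain lands on center (-15/224, 1/224), radius 1/560

v1: center (1/14, -11/168), radius 1/504; v2: center (-15/224, 1/224), radius 1/560; v3: center (-17/224, 1/112), radius 1/504; v4: center (1/2, -1/2), radius 1/8; v5: center (1/12, -13/168), radius 1/504


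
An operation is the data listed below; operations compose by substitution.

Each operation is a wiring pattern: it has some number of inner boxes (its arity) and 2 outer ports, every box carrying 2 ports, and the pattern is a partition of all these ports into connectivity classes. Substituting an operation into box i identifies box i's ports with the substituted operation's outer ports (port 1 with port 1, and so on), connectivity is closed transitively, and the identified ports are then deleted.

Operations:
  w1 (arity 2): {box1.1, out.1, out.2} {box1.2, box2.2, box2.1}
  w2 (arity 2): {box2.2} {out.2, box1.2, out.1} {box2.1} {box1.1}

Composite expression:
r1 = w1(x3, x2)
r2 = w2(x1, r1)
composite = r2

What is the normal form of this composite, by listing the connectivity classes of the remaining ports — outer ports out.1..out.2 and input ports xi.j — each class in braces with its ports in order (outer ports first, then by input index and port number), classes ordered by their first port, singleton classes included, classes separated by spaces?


{out.1, out.2, x1.2} {x1.1} {x2.1, x2.2, x3.2} {x3.1}

Connectivity passes through glued w2-boundaries; trace each wire chain.
stage w1: inputs (x3, x2), connectivity {out.1, out.2, x3.1} {x2.1, x2.2, x3.2}, out.j its boundary
stage w2: inputs (x1, x3, x2), connectivity {out.1, out.2, x1.2} {x1.1} {x2.1, x2.2, x3.2} {x3.1}, out.j its boundary


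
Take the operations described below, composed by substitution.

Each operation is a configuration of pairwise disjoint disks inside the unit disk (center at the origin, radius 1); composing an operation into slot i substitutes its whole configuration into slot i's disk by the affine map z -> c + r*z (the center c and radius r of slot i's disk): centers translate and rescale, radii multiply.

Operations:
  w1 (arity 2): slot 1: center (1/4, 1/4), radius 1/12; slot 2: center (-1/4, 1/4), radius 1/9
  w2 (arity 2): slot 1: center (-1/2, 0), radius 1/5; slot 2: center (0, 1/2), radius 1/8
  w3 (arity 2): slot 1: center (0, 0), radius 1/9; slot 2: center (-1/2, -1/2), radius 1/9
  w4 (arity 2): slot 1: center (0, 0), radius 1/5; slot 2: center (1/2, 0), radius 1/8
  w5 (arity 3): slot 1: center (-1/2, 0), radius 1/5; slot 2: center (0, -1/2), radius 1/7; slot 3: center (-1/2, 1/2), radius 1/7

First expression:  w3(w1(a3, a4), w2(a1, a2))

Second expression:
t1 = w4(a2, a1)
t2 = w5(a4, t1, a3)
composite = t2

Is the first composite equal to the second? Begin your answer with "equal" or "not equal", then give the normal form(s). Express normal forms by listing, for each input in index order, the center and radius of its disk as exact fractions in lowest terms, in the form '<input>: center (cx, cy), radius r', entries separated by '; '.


In normal form, the first expression is a1: center (-5/9, -1/2), radius 1/45; a2: center (-1/2, -4/9), radius 1/72; a3: center (1/36, 1/36), radius 1/108; a4: center (-1/36, 1/36), radius 1/81
In normal form, the second expression is a1: center (1/14, -1/2), radius 1/56; a2: center (0, -1/2), radius 1/35; a3: center (-1/2, 1/2), radius 1/7; a4: center (-1/2, 0), radius 1/5
The forms do not match — not equal.

not equal — first a1: center (-5/9, -1/2), radius 1/45; a2: center (-1/2, -4/9), radius 1/72; a3: center (1/36, 1/36), radius 1/108; a4: center (-1/36, 1/36), radius 1/81, second a1: center (1/14, -1/2), radius 1/56; a2: center (0, -1/2), radius 1/35; a3: center (-1/2, 1/2), radius 1/7; a4: center (-1/2, 0), radius 1/5


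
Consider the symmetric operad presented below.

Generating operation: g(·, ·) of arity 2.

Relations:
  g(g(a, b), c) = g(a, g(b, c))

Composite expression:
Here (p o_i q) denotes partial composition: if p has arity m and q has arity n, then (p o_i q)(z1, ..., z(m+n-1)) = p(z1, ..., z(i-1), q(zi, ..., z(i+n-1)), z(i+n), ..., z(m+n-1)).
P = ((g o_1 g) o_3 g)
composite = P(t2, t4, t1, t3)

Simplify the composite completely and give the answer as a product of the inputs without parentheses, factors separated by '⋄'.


t2 ⋄ t4 ⋄ t1 ⋄ t3


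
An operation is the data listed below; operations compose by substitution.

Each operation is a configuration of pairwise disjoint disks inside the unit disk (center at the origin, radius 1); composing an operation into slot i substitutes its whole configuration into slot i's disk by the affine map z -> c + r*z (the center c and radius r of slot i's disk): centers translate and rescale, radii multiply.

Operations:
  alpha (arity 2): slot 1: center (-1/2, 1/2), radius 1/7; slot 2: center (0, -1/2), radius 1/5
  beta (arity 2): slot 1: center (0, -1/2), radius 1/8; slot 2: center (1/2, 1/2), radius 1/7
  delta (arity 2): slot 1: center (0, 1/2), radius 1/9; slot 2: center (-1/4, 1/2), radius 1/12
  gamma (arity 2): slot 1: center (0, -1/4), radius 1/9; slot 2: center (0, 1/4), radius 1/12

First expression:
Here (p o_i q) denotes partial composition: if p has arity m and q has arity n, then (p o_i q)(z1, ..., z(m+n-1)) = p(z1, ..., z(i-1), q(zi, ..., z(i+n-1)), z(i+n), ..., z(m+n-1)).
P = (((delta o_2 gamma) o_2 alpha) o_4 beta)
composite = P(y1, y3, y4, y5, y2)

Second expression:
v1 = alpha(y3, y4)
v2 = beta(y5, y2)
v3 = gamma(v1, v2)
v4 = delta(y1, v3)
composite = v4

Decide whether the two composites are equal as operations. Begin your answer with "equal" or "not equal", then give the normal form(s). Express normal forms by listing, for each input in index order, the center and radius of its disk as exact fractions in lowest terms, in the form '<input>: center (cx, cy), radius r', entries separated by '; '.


equal: each reduces to y1: center (0, 1/2), radius 1/9; y2: center (-71/288, 151/288), radius 1/1008; y3: center (-55/216, 209/432), radius 1/756; y4: center (-1/4, 205/432), radius 1/540; y5: center (-1/4, 149/288), radius 1/1152


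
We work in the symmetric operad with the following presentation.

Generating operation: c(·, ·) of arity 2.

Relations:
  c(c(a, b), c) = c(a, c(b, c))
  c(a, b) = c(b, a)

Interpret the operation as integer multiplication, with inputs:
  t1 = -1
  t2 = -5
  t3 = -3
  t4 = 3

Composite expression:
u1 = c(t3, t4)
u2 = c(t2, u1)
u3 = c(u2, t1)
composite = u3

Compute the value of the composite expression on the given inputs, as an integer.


c(t3, t4) = -9
c(t2, c(t3, t4)) = 45
c(c(t2, c(t3, t4)), t1) = -45

-45


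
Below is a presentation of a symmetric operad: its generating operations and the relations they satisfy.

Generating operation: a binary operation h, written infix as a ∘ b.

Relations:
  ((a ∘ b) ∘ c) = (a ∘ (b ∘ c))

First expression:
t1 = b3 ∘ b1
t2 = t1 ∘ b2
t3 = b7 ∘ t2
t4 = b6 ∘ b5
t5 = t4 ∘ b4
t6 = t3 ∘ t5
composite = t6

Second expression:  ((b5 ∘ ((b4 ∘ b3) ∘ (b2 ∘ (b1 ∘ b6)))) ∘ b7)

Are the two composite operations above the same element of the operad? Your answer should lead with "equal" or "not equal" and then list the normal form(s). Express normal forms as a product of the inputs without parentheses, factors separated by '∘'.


not equal; the first gives b7 ∘ b3 ∘ b1 ∘ b2 ∘ b6 ∘ b5 ∘ b4 and the second b5 ∘ b4 ∘ b3 ∘ b2 ∘ b1 ∘ b6 ∘ b7

In normal form, the first expression is b7 ∘ b3 ∘ b1 ∘ b2 ∘ b6 ∘ b5 ∘ b4
In normal form, the second expression is b5 ∘ b4 ∘ b3 ∘ b2 ∘ b1 ∘ b6 ∘ b7
Distinct normal forms: not equal.


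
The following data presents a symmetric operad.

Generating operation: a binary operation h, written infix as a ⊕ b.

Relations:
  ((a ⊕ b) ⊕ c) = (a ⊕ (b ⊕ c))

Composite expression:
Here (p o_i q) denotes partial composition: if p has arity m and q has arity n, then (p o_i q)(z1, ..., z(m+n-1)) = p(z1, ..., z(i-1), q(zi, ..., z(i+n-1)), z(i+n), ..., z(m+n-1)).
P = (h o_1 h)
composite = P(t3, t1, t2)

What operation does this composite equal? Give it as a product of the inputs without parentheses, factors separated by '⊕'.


Every regrouping of h is equal, so read the t-inputs in written order.
(t3 ⊕ t1) reduces to t3 ⊕ t1
((t3 ⊕ t1) ⊕ t2) reduces to t3 ⊕ t1 ⊕ t2

t3 ⊕ t1 ⊕ t2


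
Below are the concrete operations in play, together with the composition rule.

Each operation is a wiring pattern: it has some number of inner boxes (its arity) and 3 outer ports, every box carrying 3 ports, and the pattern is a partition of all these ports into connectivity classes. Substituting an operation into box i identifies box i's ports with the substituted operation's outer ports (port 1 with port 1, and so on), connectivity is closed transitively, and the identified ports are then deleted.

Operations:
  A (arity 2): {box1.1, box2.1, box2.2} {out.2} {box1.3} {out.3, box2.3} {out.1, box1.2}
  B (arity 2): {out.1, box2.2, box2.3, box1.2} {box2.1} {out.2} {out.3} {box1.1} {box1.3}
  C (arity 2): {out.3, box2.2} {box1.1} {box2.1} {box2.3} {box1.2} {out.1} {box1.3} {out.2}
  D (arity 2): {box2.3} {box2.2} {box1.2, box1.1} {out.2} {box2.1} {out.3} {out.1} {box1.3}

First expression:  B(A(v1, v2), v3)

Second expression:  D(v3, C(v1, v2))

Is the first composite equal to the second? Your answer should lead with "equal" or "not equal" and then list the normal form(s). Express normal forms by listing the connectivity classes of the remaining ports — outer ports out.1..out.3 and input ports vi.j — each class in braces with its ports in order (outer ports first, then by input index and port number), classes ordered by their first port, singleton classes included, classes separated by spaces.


not equal: they reduce to {out.1, v3.2, v3.3} {out.2} {out.3} {v1.1, v2.1, v2.2} {v1.2} {v1.3} {v2.3} {v3.1} and {out.1} {out.2} {out.3} {v1.1} {v1.2} {v1.3} {v2.1} {v2.2} {v2.3} {v3.1, v3.2} {v3.3}

The first expression, normalized: {out.1, v3.2, v3.3} {out.2} {out.3} {v1.1, v2.1, v2.2} {v1.2} {v1.3} {v2.3} {v3.1}
The second expression, normalized: {out.1} {out.2} {out.3} {v1.1} {v1.2} {v1.3} {v2.1} {v2.2} {v2.3} {v3.1, v3.2} {v3.3}
The normal forms differ: not equal.


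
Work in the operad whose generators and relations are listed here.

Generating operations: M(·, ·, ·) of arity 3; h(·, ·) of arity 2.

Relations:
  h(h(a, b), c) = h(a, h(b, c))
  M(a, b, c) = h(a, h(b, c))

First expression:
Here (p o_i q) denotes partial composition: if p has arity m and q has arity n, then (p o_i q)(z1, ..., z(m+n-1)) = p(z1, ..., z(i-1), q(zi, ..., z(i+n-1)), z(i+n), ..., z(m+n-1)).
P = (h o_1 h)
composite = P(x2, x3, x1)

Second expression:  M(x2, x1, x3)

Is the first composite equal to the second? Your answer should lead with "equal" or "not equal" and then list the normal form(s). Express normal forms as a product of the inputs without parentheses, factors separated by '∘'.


not equal; first: x2 ∘ x3 ∘ x1; second: x2 ∘ x1 ∘ x3

In normal form, the first expression is x2 ∘ x3 ∘ x1
In normal form, the second expression is x2 ∘ x1 ∘ x3
Different reductions; not equal.


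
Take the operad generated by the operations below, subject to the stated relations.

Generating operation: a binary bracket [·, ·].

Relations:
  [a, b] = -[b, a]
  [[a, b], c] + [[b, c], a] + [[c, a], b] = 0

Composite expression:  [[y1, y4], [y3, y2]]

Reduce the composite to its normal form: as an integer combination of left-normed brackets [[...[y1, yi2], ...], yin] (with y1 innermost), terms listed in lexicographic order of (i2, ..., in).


-[[[y1, y4], y2], y3] + [[[y1, y4], y3], y2]

A multilinear Lie element is pinned by y1-initial words (y1 innermost).
Composite bracket: [[y1, y4], [y3, y2]]
Applying ab - ba throughout gives 8 signed words (2^3 = 8).
Only words starting with y1 matter:
  from y1y4y2y3, sign -1: term -[[[y1, y4], y2], y3]
  from y1y4y3y2, sign +1: term +[[[y1, y4], y3], y2]


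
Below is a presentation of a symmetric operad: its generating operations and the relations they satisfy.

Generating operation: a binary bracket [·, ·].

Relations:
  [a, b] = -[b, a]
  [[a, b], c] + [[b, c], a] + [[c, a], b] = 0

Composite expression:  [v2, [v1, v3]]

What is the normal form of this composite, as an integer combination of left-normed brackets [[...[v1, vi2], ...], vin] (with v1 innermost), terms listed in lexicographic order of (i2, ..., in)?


-[[v1, v3], v2]


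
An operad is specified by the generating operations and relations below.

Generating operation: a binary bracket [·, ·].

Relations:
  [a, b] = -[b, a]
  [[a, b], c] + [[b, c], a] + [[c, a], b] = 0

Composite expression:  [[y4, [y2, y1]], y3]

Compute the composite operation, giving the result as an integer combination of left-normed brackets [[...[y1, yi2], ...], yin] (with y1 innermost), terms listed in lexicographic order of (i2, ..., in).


[[[y1, y2], y4], y3]

Antisymmetry and Jacobi reduce to y1-anchored left-normed brackets.
Composite bracket: [[y4, [y2, y1]], y3]
Expanding via [a, b] = ab - ba: 8 signed words (2^3 = 8).
Words beginning with y1 determine it all:
  y1y2y4y3 (sign +1) contributes +[[[y1, y2], y4], y3]


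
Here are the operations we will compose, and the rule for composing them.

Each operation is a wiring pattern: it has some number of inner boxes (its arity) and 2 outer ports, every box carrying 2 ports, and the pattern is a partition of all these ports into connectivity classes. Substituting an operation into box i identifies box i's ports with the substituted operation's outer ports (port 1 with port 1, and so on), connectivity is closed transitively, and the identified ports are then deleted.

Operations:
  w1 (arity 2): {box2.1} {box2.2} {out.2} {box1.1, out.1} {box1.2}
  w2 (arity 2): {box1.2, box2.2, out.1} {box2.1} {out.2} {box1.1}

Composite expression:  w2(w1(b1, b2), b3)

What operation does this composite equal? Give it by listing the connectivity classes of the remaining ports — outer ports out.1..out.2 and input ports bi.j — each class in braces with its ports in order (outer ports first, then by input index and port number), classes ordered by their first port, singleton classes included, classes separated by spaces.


{out.1, b3.2} {out.2} {b1.1} {b1.2} {b2.1} {b2.2} {b3.1}

Substituting into w2 glues patterns; closure does the rest.
w1 over (b1, b2) gives {out.1, b1.1} {out.2} {b1.2} {b2.1} {b2.2}, out.j being that stage's outer ports
w2 over (b1, b2, b3) gives {out.1, b3.2} {out.2} {b1.1} {b1.2} {b2.1} {b2.2} {b3.1}, out.j being that stage's outer ports


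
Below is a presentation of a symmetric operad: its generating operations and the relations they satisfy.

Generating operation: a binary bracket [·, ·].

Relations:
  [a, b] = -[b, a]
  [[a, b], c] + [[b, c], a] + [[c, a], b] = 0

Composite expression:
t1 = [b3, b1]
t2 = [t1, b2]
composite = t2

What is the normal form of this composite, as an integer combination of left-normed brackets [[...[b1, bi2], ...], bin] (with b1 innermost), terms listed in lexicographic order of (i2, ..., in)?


-[[b1, b3], b2]

A multilinear Lie element is pinned by b1-initial words (b1 innermost).
Composite bracket: [[b3, b1], b2]
Full expansion: 4 signed words from ab - ba (2^2 = 4).
Words beginning with b1 determine it all:
  b1b3b2 appears with sign -1, giving the term -[[b1, b3], b2]


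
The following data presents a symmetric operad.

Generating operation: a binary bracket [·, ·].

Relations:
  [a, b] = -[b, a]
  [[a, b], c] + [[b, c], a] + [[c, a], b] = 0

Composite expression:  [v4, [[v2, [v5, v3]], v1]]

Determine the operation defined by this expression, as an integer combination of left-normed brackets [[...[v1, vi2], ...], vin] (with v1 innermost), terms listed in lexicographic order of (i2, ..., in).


A multilinear Lie element is pinned by v1-initial words (v1 innermost).
Composite bracket: [v4, [[v2, [v5, v3]], v1]]
Expanding via [a, b] = ab - ba: 16 signed words (2^4 = 16).
The v1-initial words carry the normal form:
  from v1v2v3v5v4, sign -1: term -[[[[v1, v2], v3], v5], v4]
  from v1v2v5v3v4, sign +1: term +[[[[v1, v2], v5], v3], v4]
  from v1v3v5v2v4, sign +1: term +[[[[v1, v3], v5], v2], v4]
  from v1v5v3v2v4, sign -1: term -[[[[v1, v5], v3], v2], v4]

-[[[[v1, v2], v3], v5], v4] + [[[[v1, v2], v5], v3], v4] + [[[[v1, v3], v5], v2], v4] - [[[[v1, v5], v3], v2], v4]


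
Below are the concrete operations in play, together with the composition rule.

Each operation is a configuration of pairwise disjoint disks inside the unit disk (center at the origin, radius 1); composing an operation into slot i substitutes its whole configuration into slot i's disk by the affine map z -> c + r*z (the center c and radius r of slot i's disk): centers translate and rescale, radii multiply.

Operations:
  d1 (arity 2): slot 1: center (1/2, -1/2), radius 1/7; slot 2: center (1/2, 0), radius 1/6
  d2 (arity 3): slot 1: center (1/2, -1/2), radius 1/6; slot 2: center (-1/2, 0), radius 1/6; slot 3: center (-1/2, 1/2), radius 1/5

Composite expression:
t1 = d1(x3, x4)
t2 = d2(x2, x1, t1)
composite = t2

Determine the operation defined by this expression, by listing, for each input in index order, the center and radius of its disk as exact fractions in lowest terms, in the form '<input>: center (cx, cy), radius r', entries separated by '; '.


x1: center (-1/2, 0), radius 1/6; x2: center (1/2, -1/2), radius 1/6; x3: center (-2/5, 2/5), radius 1/35; x4: center (-2/5, 1/2), radius 1/30

Each x-disk chains the slot maps above it in d2; radii multiply.
for x2, the 1-step affine chain lands on center (1/2, -1/2), radius 1/6
for x1, the 1-step affine chain lands on center (-1/2, 0), radius 1/6
for x3, the 2-step affine chain lands on center (-2/5, 2/5), radius 1/35
for x4, the 2-step affine chain lands on center (-2/5, 1/2), radius 1/30


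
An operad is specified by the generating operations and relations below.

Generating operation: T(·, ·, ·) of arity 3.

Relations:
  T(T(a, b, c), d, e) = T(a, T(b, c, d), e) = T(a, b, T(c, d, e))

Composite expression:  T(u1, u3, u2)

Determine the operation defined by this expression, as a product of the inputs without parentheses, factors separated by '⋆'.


u1 ⋆ u3 ⋆ u2


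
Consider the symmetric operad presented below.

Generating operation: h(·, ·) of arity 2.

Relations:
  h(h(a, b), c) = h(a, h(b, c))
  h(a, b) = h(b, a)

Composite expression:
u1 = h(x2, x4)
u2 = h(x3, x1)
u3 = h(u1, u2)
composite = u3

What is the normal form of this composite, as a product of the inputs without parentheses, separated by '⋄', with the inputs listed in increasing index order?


x1 ⋄ x2 ⋄ x3 ⋄ x4


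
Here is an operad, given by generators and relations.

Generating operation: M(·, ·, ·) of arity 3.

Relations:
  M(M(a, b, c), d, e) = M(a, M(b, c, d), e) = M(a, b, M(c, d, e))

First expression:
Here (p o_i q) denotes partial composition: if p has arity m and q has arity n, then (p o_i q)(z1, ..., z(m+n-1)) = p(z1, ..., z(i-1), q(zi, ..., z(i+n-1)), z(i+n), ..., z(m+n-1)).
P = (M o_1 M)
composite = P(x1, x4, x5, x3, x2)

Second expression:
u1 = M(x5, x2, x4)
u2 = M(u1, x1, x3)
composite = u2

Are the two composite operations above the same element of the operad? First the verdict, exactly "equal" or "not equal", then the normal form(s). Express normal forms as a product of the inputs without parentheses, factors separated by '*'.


not equal; the first gives x1 * x4 * x5 * x3 * x2 and the second x5 * x2 * x4 * x1 * x3


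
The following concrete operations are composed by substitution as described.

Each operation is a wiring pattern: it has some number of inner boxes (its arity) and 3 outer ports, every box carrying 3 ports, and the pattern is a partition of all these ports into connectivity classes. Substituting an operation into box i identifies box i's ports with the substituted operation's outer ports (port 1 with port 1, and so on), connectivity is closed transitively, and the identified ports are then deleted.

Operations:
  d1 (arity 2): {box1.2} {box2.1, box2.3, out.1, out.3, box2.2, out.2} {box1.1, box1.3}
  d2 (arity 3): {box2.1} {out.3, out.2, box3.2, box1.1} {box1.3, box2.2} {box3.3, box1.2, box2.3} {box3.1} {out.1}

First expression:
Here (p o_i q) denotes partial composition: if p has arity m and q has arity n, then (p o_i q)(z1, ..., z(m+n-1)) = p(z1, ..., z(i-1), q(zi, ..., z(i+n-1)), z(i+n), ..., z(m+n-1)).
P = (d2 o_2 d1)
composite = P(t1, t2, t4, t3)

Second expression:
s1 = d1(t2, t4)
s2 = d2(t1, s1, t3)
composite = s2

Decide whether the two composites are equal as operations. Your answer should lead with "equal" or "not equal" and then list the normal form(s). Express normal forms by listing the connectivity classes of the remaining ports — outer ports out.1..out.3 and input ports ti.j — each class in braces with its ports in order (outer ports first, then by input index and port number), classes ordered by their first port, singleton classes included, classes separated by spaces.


equal — both sides give {out.1} {out.2, out.3, t1.1, t3.2} {t1.2, t1.3, t3.3, t4.1, t4.2, t4.3} {t2.1, t2.3} {t2.2} {t3.1}

The first expression reduces to {out.1} {out.2, out.3, t1.1, t3.2} {t1.2, t1.3, t3.3, t4.1, t4.2, t4.3} {t2.1, t2.3} {t2.2} {t3.1}
The second expression reduces to {out.1} {out.2, out.3, t1.1, t3.2} {t1.2, t1.3, t3.3, t4.1, t4.2, t4.3} {t2.1, t2.3} {t2.2} {t3.1}
Both agree, so they are equal.


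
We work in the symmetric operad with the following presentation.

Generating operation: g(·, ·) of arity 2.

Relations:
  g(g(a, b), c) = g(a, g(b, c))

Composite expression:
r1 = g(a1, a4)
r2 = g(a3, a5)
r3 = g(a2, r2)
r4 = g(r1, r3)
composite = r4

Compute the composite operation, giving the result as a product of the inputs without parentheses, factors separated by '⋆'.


Under associativity of g, the answer is the a's in reading order.
g(a1, a4) linearizes to a1 ⋆ a4
g(a3, a5) linearizes to a3 ⋆ a5
g(a2, g(a3, a5)) linearizes to a2 ⋆ a3 ⋆ a5
g(g(a1, a4), g(a2, g(a3, a5))) linearizes to a1 ⋆ a4 ⋆ a2 ⋆ a3 ⋆ a5

a1 ⋆ a4 ⋆ a2 ⋆ a3 ⋆ a5


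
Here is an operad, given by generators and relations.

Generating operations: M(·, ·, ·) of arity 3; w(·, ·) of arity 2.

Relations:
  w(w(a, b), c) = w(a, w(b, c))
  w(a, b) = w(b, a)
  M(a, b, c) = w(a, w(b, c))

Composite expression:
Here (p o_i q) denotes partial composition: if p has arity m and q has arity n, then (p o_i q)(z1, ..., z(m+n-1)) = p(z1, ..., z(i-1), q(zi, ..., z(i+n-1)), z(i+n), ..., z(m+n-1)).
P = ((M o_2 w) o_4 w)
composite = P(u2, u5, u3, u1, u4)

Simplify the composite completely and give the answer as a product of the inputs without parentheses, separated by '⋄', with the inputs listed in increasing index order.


Reordering under M is free, so list the u-inputs canonically.
w(u5, u3) spells out as u5 ⋄ u3
w(u1, u4) spells out as u1 ⋄ u4
M(u2, w(u5, u3), w(u1, u4)) spells out as u2 ⋄ u5 ⋄ u3 ⋄ u1 ⋄ u4
reordering the factors by index: u1 ⋄ u2 ⋄ u3 ⋄ u4 ⋄ u5

u1 ⋄ u2 ⋄ u3 ⋄ u4 ⋄ u5


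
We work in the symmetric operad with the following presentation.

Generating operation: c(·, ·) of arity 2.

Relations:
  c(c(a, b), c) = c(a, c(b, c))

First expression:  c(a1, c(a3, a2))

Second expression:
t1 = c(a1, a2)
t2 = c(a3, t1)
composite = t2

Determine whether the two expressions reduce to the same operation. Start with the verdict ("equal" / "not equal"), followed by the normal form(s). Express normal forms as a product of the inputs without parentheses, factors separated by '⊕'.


The first composite normalizes to a1 ⊕ a3 ⊕ a2
The second composite normalizes to a3 ⊕ a1 ⊕ a2
The normal forms differ: not equal.

not equal; the first gives a1 ⊕ a3 ⊕ a2 and the second a3 ⊕ a1 ⊕ a2


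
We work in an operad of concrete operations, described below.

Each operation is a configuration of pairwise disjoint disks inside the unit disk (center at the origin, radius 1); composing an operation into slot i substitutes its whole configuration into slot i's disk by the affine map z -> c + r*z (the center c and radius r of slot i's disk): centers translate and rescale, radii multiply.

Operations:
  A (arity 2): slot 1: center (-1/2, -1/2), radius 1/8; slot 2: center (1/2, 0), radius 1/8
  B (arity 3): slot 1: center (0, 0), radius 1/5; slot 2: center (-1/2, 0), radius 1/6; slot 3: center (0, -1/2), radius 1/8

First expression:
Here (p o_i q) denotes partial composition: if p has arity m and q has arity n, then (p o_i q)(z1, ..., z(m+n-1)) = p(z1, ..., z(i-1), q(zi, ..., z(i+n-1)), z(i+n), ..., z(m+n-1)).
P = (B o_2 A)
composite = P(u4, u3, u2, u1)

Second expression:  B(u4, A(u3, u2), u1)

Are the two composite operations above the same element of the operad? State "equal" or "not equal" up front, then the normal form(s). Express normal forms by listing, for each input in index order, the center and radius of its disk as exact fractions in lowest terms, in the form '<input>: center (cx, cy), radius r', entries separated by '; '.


equal: each reduces to u1: center (0, -1/2), radius 1/8; u2: center (-5/12, 0), radius 1/48; u3: center (-7/12, -1/12), radius 1/48; u4: center (0, 0), radius 1/5

Reducing the first expression gives u1: center (0, -1/2), radius 1/8; u2: center (-5/12, 0), radius 1/48; u3: center (-7/12, -1/12), radius 1/48; u4: center (0, 0), radius 1/5
Reducing the second expression gives u1: center (0, -1/2), radius 1/8; u2: center (-5/12, 0), radius 1/48; u3: center (-7/12, -1/12), radius 1/48; u4: center (0, 0), radius 1/5
The forms coincide; equal.


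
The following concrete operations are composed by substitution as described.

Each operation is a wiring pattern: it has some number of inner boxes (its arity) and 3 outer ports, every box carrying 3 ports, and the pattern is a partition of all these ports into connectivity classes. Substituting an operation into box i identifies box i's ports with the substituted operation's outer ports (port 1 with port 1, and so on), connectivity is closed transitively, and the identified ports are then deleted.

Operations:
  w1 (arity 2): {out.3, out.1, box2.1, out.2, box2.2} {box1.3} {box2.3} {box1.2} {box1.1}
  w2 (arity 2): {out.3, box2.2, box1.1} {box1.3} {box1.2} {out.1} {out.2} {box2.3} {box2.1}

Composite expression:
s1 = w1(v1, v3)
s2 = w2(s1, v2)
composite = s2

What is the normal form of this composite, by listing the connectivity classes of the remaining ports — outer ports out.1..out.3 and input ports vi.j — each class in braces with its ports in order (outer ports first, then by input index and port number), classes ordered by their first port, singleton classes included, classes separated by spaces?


{out.1} {out.2} {out.3, v2.2, v3.1, v3.2} {v1.1} {v1.2} {v1.3} {v2.1} {v2.3} {v3.3}


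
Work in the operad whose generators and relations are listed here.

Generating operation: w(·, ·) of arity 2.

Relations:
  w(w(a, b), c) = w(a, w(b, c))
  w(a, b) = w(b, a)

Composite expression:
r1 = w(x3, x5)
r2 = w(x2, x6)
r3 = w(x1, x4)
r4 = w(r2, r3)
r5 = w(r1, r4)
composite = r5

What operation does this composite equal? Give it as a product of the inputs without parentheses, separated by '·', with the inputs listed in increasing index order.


x1 · x2 · x3 · x4 · x5 · x6

Both nesting and order wash out for w; what remains is which x's occur.
w(x3, x5) flattens to x3 · x5
w(x2, x6) flattens to x2 · x6
w(x1, x4) flattens to x1 · x4
w(w(x2, x6), w(x1, x4)) flattens to x2 · x6 · x1 · x4
w(w(x3, x5), w(w(x2, x6), w(x1, x4))) flattens to x3 · x5 · x2 · x6 · x1 · x4
reordering the factors by index: x1 · x2 · x3 · x4 · x5 · x6


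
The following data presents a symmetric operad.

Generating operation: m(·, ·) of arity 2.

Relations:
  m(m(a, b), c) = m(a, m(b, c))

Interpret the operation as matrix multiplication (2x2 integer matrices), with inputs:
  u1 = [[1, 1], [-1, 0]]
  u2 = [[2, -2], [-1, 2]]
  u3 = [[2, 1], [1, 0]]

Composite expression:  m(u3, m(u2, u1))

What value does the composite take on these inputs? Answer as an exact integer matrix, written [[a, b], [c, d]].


[[5, 3], [4, 2]]


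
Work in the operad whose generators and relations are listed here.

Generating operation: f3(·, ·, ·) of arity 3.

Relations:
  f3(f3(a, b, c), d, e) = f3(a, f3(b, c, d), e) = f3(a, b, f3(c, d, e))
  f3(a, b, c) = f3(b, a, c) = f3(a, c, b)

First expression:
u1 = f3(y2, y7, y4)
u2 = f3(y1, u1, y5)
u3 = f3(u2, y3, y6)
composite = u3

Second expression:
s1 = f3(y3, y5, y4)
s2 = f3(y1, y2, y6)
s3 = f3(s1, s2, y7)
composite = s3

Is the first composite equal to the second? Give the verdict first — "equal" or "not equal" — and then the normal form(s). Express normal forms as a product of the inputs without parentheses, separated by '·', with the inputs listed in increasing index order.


The first expression reduces to y1 · y2 · y3 · y4 · y5 · y6 · y7
The second expression reduces to y1 · y2 · y3 · y4 · y5 · y6 · y7
Both agree, so they are equal.

equal: each reduces to y1 · y2 · y3 · y4 · y5 · y6 · y7


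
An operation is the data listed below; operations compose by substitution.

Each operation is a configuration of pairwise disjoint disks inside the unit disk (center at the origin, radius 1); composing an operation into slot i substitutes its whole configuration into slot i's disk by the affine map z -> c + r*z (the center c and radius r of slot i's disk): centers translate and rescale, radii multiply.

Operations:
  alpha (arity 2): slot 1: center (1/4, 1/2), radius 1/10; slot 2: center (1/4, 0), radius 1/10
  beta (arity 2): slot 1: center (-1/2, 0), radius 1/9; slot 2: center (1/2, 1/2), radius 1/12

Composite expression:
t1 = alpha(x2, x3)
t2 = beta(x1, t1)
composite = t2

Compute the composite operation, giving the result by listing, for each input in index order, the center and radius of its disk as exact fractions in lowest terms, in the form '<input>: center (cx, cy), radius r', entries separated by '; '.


x1: center (-1/2, 0), radius 1/9; x2: center (25/48, 13/24), radius 1/120; x3: center (25/48, 1/2), radius 1/120

Follow each x-input down from beta: c' goes to c + r*c', radius to r*r'.
for x1, the 1-step affine chain lands on center (-1/2, 0), radius 1/9
for x2, the 2-step affine chain lands on center (25/48, 13/24), radius 1/120
for x3, the 2-step affine chain lands on center (25/48, 1/2), radius 1/120


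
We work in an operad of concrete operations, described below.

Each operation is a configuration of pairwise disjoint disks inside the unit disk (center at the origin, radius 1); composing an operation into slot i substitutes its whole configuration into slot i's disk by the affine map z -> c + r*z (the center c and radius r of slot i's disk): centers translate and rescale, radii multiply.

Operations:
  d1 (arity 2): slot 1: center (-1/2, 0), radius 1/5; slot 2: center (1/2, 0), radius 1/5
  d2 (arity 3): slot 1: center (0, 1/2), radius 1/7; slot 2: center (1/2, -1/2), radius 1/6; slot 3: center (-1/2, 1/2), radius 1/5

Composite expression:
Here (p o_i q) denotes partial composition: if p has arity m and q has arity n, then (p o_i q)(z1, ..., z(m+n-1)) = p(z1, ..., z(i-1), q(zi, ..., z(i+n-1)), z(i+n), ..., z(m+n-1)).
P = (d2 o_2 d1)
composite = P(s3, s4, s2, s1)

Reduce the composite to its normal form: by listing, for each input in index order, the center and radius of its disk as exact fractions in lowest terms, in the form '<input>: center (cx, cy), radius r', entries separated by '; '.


s1: center (-1/2, 1/2), radius 1/5; s2: center (7/12, -1/2), radius 1/30; s3: center (0, 1/2), radius 1/7; s4: center (5/12, -1/2), radius 1/30


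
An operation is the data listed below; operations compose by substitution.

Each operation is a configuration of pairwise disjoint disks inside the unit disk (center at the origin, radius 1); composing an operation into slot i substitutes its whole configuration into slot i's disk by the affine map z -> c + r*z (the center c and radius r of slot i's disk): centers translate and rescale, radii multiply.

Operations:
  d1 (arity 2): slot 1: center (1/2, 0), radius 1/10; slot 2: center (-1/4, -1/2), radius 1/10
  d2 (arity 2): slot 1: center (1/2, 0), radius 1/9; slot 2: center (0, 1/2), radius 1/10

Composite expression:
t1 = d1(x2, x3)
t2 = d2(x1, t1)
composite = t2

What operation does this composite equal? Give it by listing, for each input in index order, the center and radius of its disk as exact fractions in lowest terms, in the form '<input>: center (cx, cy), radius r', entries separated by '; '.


x1: center (1/2, 0), radius 1/9; x2: center (1/20, 1/2), radius 1/100; x3: center (-1/40, 9/20), radius 1/100

Each x-disk chains the slot maps above it in d2; radii multiply.
input x1: composing its 1 substitution step yields center (1/2, 0), radius 1/9
input x2: composing its 2 substitution steps yields center (1/20, 1/2), radius 1/100
input x3: composing its 2 substitution steps yields center (-1/40, 9/20), radius 1/100


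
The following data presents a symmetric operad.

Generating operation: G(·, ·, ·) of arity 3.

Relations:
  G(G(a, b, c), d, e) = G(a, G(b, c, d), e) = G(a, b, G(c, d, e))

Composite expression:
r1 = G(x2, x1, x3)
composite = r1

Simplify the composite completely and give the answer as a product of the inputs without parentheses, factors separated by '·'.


Key point: G is associative — brackets drop, the x-order remains.
G(x2, x1, x3) reduces to x2 · x1 · x3

x2 · x1 · x3


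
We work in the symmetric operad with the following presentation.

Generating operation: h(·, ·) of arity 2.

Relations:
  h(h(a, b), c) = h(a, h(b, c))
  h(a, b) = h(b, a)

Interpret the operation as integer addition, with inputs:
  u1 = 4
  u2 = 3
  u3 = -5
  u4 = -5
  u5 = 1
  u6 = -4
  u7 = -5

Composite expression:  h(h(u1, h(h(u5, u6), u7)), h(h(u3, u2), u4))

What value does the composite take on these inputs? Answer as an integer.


-11

h(u5, u6) = -3
h(h(u5, u6), u7) = -8
h(u1, h(h(u5, u6), u7)) = -4
h(u3, u2) = -2
h(h(u3, u2), u4) = -7
h(h(u1, h(h(u5, u6), u7)), h(h(u3, u2), u4)) = -11


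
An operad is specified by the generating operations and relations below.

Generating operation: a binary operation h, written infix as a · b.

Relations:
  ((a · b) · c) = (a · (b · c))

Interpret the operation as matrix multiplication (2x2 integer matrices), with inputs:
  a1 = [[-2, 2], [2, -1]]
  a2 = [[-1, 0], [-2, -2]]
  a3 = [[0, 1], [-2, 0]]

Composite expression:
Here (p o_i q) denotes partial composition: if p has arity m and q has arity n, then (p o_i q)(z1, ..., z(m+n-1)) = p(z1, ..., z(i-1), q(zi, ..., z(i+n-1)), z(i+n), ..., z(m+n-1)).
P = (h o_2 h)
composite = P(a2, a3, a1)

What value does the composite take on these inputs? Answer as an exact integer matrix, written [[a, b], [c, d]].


[[-2, 1], [-12, 10]]

(a3 · a1) = [[2, -1], [4, -4]]
(a2 · (a3 · a1)) = [[-2, 1], [-12, 10]]


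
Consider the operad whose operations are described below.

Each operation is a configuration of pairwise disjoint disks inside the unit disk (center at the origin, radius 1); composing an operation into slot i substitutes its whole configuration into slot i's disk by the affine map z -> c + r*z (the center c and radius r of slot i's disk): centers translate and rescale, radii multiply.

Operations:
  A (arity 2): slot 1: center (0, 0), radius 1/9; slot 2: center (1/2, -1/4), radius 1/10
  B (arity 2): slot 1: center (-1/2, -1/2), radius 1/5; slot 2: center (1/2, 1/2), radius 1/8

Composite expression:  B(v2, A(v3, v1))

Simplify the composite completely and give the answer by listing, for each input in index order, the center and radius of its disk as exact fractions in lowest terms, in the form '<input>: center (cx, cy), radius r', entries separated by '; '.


v1: center (9/16, 15/32), radius 1/80; v2: center (-1/2, -1/2), radius 1/5; v3: center (1/2, 1/2), radius 1/72

Only the slot chain above each v matters under B; compose those maps.
input v2: composing its 1 substitution step yields center (-1/2, -1/2), radius 1/5
input v3: composing its 2 substitution steps yields center (1/2, 1/2), radius 1/72
input v1: composing its 2 substitution steps yields center (9/16, 15/32), radius 1/80


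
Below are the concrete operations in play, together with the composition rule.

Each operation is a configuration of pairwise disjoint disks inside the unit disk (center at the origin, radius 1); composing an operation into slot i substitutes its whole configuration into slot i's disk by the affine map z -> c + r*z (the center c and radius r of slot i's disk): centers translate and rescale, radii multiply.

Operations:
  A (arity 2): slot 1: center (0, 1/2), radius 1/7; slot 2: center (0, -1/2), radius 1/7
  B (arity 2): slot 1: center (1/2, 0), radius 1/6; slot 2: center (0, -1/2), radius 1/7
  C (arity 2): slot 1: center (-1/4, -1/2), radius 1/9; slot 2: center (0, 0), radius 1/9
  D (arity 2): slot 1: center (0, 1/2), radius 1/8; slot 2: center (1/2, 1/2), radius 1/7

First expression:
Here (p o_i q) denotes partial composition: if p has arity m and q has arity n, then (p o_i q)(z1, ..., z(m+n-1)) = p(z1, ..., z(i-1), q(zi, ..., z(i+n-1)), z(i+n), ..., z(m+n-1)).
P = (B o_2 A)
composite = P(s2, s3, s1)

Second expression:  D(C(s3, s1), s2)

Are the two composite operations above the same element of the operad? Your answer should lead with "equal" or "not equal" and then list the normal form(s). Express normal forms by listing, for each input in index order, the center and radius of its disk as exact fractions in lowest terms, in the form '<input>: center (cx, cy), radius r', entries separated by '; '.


not equal; the first gives s1: center (0, -4/7), radius 1/49; s2: center (1/2, 0), radius 1/6; s3: center (0, -3/7), radius 1/49 and the second s1: center (0, 1/2), radius 1/72; s2: center (1/2, 1/2), radius 1/7; s3: center (-1/32, 7/16), radius 1/72

Reducing the first expression gives s1: center (0, -4/7), radius 1/49; s2: center (1/2, 0), radius 1/6; s3: center (0, -3/7), radius 1/49
Reducing the second expression gives s1: center (0, 1/2), radius 1/72; s2: center (1/2, 1/2), radius 1/7; s3: center (-1/32, 7/16), radius 1/72
The normal forms differ: not equal.
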